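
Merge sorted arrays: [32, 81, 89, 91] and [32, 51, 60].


Take 32 from A
Take 32 from B
Take 51 from B
Take 60 from B

Merged: [32, 32, 51, 60, 81, 89, 91]


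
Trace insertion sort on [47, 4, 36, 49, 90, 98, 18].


Initial: [47, 4, 36, 49, 90, 98, 18]
Insert 4: [4, 47, 36, 49, 90, 98, 18]
Insert 36: [4, 36, 47, 49, 90, 98, 18]
Insert 49: [4, 36, 47, 49, 90, 98, 18]
Insert 90: [4, 36, 47, 49, 90, 98, 18]
Insert 98: [4, 36, 47, 49, 90, 98, 18]
Insert 18: [4, 18, 36, 47, 49, 90, 98]

Sorted: [4, 18, 36, 47, 49, 90, 98]


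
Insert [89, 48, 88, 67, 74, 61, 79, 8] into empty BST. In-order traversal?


Insert 89: root
Insert 48: L from 89
Insert 88: L from 89 -> R from 48
Insert 67: L from 89 -> R from 48 -> L from 88
Insert 74: L from 89 -> R from 48 -> L from 88 -> R from 67
Insert 61: L from 89 -> R from 48 -> L from 88 -> L from 67
Insert 79: L from 89 -> R from 48 -> L from 88 -> R from 67 -> R from 74
Insert 8: L from 89 -> L from 48

In-order: [8, 48, 61, 67, 74, 79, 88, 89]


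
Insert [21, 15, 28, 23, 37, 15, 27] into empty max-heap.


Insert 21: [21]
Insert 15: [21, 15]
Insert 28: [28, 15, 21]
Insert 23: [28, 23, 21, 15]
Insert 37: [37, 28, 21, 15, 23]
Insert 15: [37, 28, 21, 15, 23, 15]
Insert 27: [37, 28, 27, 15, 23, 15, 21]

Final heap: [37, 28, 27, 15, 23, 15, 21]


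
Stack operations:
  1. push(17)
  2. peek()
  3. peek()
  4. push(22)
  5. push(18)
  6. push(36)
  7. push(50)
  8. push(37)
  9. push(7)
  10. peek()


push(17) -> [17]
peek()->17
peek()->17
push(22) -> [17, 22]
push(18) -> [17, 22, 18]
push(36) -> [17, 22, 18, 36]
push(50) -> [17, 22, 18, 36, 50]
push(37) -> [17, 22, 18, 36, 50, 37]
push(7) -> [17, 22, 18, 36, 50, 37, 7]
peek()->7

Final stack: [17, 22, 18, 36, 50, 37, 7]


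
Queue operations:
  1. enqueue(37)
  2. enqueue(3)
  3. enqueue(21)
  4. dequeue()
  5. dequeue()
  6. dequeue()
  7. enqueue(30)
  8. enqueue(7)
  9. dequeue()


enqueue(37) -> [37]
enqueue(3) -> [37, 3]
enqueue(21) -> [37, 3, 21]
dequeue()->37, [3, 21]
dequeue()->3, [21]
dequeue()->21, []
enqueue(30) -> [30]
enqueue(7) -> [30, 7]
dequeue()->30, [7]

Final queue: [7]


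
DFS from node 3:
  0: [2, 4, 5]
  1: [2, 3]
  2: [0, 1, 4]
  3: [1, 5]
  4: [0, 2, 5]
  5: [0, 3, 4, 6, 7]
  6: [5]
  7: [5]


Visit 3, push [5, 1]
Visit 1, push [2]
Visit 2, push [4, 0]
Visit 0, push [5, 4]
Visit 4, push [5]
Visit 5, push [7, 6]
Visit 6, push []
Visit 7, push []

DFS order: [3, 1, 2, 0, 4, 5, 6, 7]


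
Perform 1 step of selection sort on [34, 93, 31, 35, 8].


Initial: [34, 93, 31, 35, 8]
Step 1: min=8 at 4
  Swap: [8, 93, 31, 35, 34]

After 1 step: [8, 93, 31, 35, 34]


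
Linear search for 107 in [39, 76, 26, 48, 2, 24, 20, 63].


i=0: 39!=107
i=1: 76!=107
i=2: 26!=107
i=3: 48!=107
i=4: 2!=107
i=5: 24!=107
i=6: 20!=107
i=7: 63!=107

Not found, 8 comps


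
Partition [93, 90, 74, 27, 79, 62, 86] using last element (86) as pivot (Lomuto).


Pivot: 86
  74 <= 86: swap -> [74, 90, 93, 27, 79, 62, 86]
  27 <= 86: swap -> [74, 27, 93, 90, 79, 62, 86]
  79 <= 86: swap -> [74, 27, 79, 90, 93, 62, 86]
  62 <= 86: swap -> [74, 27, 79, 62, 93, 90, 86]
Place pivot at 4: [74, 27, 79, 62, 86, 90, 93]

Partitioned: [74, 27, 79, 62, 86, 90, 93]


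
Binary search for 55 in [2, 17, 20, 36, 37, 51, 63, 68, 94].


Step 1: lo=0, hi=8, mid=4, val=37
Step 2: lo=5, hi=8, mid=6, val=63
Step 3: lo=5, hi=5, mid=5, val=51

Not found


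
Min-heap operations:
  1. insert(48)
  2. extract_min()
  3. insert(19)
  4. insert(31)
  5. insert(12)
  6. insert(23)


insert(48) -> [48]
extract_min()->48, []
insert(19) -> [19]
insert(31) -> [19, 31]
insert(12) -> [12, 31, 19]
insert(23) -> [12, 23, 19, 31]

Final heap: [12, 23, 19, 31]


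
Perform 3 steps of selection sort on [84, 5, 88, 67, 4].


Initial: [84, 5, 88, 67, 4]
Step 1: min=4 at 4
  Swap: [4, 5, 88, 67, 84]
Step 2: min=5 at 1
  Swap: [4, 5, 88, 67, 84]
Step 3: min=67 at 3
  Swap: [4, 5, 67, 88, 84]

After 3 steps: [4, 5, 67, 88, 84]


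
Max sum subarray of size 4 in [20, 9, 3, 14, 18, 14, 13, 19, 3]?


[0:4]: 46
[1:5]: 44
[2:6]: 49
[3:7]: 59
[4:8]: 64
[5:9]: 49

Max: 64 at [4:8]


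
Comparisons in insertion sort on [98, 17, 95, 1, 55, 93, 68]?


Algorithm: insertion sort
Input: [98, 17, 95, 1, 55, 93, 68]
Sorted: [1, 17, 55, 68, 93, 95, 98]

16


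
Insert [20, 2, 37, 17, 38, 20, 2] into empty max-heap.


Insert 20: [20]
Insert 2: [20, 2]
Insert 37: [37, 2, 20]
Insert 17: [37, 17, 20, 2]
Insert 38: [38, 37, 20, 2, 17]
Insert 20: [38, 37, 20, 2, 17, 20]
Insert 2: [38, 37, 20, 2, 17, 20, 2]

Final heap: [38, 37, 20, 2, 17, 20, 2]


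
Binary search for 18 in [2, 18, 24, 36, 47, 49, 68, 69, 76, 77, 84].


Step 1: lo=0, hi=10, mid=5, val=49
Step 2: lo=0, hi=4, mid=2, val=24
Step 3: lo=0, hi=1, mid=0, val=2
Step 4: lo=1, hi=1, mid=1, val=18

Found at index 1


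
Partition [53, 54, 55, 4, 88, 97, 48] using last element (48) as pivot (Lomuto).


Pivot: 48
  4 <= 48: swap -> [4, 54, 55, 53, 88, 97, 48]
Place pivot at 1: [4, 48, 55, 53, 88, 97, 54]

Partitioned: [4, 48, 55, 53, 88, 97, 54]


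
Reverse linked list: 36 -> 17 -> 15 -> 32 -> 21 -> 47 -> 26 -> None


Step 1: curr=36, set curr.next=prev(None) | reversed so far: 36
Step 2: curr=17, set curr.next=prev(36) | reversed so far: 17 -> 36
Step 3: curr=15, set curr.next=prev(17) | reversed so far: 15 -> 17 -> 36
Step 4: curr=32, set curr.next=prev(15) | reversed so far: 32 -> 15 -> 17 -> 36
Step 5: curr=21, set curr.next=prev(32) | reversed so far: 21 -> 32 -> 15 -> 17 -> 36
Step 6: curr=47, set curr.next=prev(21) | reversed so far: 47 -> 21 -> 32 -> 15 -> 17 -> 36
Step 7: curr=26, set curr.next=prev(47) | reversed so far: 26 -> 47 -> 21 -> 32 -> 15 -> 17 -> 36

26 -> 47 -> 21 -> 32 -> 15 -> 17 -> 36 -> None


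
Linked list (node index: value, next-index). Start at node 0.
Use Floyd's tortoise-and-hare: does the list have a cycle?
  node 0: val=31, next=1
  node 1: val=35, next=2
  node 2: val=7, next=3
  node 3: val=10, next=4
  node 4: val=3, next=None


Floyd's tortoise (slow, +1) and hare (fast, +2):
  init: slow=0, fast=0
  step 1: slow=1, fast=2
  step 2: slow=2, fast=4
  step 3: fast -> None, no cycle

Cycle: no


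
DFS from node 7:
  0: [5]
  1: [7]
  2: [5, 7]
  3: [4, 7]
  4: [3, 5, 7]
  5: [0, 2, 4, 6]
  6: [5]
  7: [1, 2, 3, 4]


Visit 7, push [4, 3, 2, 1]
Visit 1, push []
Visit 2, push [5]
Visit 5, push [6, 4, 0]
Visit 0, push []
Visit 4, push [3]
Visit 3, push []
Visit 6, push []

DFS order: [7, 1, 2, 5, 0, 4, 3, 6]


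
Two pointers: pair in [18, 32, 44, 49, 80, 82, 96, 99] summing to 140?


lo=0(18)+hi=7(99)=117
lo=1(32)+hi=7(99)=131
lo=2(44)+hi=7(99)=143
lo=2(44)+hi=6(96)=140

Yes: 44+96=140


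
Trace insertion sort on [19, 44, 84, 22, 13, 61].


Initial: [19, 44, 84, 22, 13, 61]
Insert 44: [19, 44, 84, 22, 13, 61]
Insert 84: [19, 44, 84, 22, 13, 61]
Insert 22: [19, 22, 44, 84, 13, 61]
Insert 13: [13, 19, 22, 44, 84, 61]
Insert 61: [13, 19, 22, 44, 61, 84]

Sorted: [13, 19, 22, 44, 61, 84]


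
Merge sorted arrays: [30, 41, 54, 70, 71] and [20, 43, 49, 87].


Take 20 from B
Take 30 from A
Take 41 from A
Take 43 from B
Take 49 from B
Take 54 from A
Take 70 from A
Take 71 from A

Merged: [20, 30, 41, 43, 49, 54, 70, 71, 87]


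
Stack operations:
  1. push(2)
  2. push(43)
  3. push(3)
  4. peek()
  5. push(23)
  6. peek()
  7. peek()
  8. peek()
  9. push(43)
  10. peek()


push(2) -> [2]
push(43) -> [2, 43]
push(3) -> [2, 43, 3]
peek()->3
push(23) -> [2, 43, 3, 23]
peek()->23
peek()->23
peek()->23
push(43) -> [2, 43, 3, 23, 43]
peek()->43

Final stack: [2, 43, 3, 23, 43]


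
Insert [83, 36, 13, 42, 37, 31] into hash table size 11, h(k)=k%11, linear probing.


Insert 83: h=6 -> slot 6
Insert 36: h=3 -> slot 3
Insert 13: h=2 -> slot 2
Insert 42: h=9 -> slot 9
Insert 37: h=4 -> slot 4
Insert 31: h=9, 1 probes -> slot 10

Table: [None, None, 13, 36, 37, None, 83, None, None, 42, 31]


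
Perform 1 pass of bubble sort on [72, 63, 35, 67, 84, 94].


Initial: [72, 63, 35, 67, 84, 94]
Pass 1: [63, 35, 67, 72, 84, 94] (3 swaps)

After 1 pass: [63, 35, 67, 72, 84, 94]


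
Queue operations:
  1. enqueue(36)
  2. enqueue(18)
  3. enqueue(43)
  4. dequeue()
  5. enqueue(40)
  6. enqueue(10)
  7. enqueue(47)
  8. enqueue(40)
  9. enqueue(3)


enqueue(36) -> [36]
enqueue(18) -> [36, 18]
enqueue(43) -> [36, 18, 43]
dequeue()->36, [18, 43]
enqueue(40) -> [18, 43, 40]
enqueue(10) -> [18, 43, 40, 10]
enqueue(47) -> [18, 43, 40, 10, 47]
enqueue(40) -> [18, 43, 40, 10, 47, 40]
enqueue(3) -> [18, 43, 40, 10, 47, 40, 3]

Final queue: [18, 43, 40, 10, 47, 40, 3]


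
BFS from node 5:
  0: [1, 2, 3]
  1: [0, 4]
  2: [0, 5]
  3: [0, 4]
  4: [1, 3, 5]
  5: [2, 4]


Visit 5, enqueue [2, 4]
Visit 2, enqueue [0]
Visit 4, enqueue [1, 3]
Visit 0, enqueue []
Visit 1, enqueue []
Visit 3, enqueue []

BFS order: [5, 2, 4, 0, 1, 3]


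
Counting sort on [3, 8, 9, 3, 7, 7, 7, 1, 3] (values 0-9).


Input: [3, 8, 9, 3, 7, 7, 7, 1, 3]
Counts: [0, 1, 0, 3, 0, 0, 0, 3, 1, 1]

Sorted: [1, 3, 3, 3, 7, 7, 7, 8, 9]


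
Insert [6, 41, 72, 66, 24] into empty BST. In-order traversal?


Insert 6: root
Insert 41: R from 6
Insert 72: R from 6 -> R from 41
Insert 66: R from 6 -> R from 41 -> L from 72
Insert 24: R from 6 -> L from 41

In-order: [6, 24, 41, 66, 72]


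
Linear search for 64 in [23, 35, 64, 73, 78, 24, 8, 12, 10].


i=0: 23!=64
i=1: 35!=64
i=2: 64==64 found!

Found at 2, 3 comps


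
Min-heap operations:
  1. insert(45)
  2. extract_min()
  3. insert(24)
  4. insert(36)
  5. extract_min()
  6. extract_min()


insert(45) -> [45]
extract_min()->45, []
insert(24) -> [24]
insert(36) -> [24, 36]
extract_min()->24, [36]
extract_min()->36, []

Final heap: []


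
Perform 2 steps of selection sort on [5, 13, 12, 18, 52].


Initial: [5, 13, 12, 18, 52]
Step 1: min=5 at 0
  Swap: [5, 13, 12, 18, 52]
Step 2: min=12 at 2
  Swap: [5, 12, 13, 18, 52]

After 2 steps: [5, 12, 13, 18, 52]


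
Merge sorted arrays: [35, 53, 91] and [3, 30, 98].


Take 3 from B
Take 30 from B
Take 35 from A
Take 53 from A
Take 91 from A

Merged: [3, 30, 35, 53, 91, 98]


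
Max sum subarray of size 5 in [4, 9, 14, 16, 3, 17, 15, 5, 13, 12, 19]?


[0:5]: 46
[1:6]: 59
[2:7]: 65
[3:8]: 56
[4:9]: 53
[5:10]: 62
[6:11]: 64

Max: 65 at [2:7]


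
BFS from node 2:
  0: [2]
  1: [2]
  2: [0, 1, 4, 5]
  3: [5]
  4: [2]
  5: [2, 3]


Visit 2, enqueue [0, 1, 4, 5]
Visit 0, enqueue []
Visit 1, enqueue []
Visit 4, enqueue []
Visit 5, enqueue [3]
Visit 3, enqueue []

BFS order: [2, 0, 1, 4, 5, 3]


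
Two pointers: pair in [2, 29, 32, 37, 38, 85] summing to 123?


lo=0(2)+hi=5(85)=87
lo=1(29)+hi=5(85)=114
lo=2(32)+hi=5(85)=117
lo=3(37)+hi=5(85)=122
lo=4(38)+hi=5(85)=123

Yes: 38+85=123


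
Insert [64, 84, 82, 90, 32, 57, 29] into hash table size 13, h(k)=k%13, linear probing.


Insert 64: h=12 -> slot 12
Insert 84: h=6 -> slot 6
Insert 82: h=4 -> slot 4
Insert 90: h=12, 1 probes -> slot 0
Insert 32: h=6, 1 probes -> slot 7
Insert 57: h=5 -> slot 5
Insert 29: h=3 -> slot 3

Table: [90, None, None, 29, 82, 57, 84, 32, None, None, None, None, 64]


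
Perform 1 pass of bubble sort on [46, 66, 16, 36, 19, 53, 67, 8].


Initial: [46, 66, 16, 36, 19, 53, 67, 8]
Pass 1: [46, 16, 36, 19, 53, 66, 8, 67] (5 swaps)

After 1 pass: [46, 16, 36, 19, 53, 66, 8, 67]


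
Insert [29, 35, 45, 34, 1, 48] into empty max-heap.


Insert 29: [29]
Insert 35: [35, 29]
Insert 45: [45, 29, 35]
Insert 34: [45, 34, 35, 29]
Insert 1: [45, 34, 35, 29, 1]
Insert 48: [48, 34, 45, 29, 1, 35]

Final heap: [48, 34, 45, 29, 1, 35]


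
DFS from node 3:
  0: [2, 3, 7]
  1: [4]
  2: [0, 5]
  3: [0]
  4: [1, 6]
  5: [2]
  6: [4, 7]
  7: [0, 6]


Visit 3, push [0]
Visit 0, push [7, 2]
Visit 2, push [5]
Visit 5, push []
Visit 7, push [6]
Visit 6, push [4]
Visit 4, push [1]
Visit 1, push []

DFS order: [3, 0, 2, 5, 7, 6, 4, 1]


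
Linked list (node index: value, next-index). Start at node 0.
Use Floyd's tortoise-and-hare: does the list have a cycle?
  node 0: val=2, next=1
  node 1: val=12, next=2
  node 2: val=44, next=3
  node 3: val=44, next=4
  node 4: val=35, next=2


Floyd's tortoise (slow, +1) and hare (fast, +2):
  init: slow=0, fast=0
  step 1: slow=1, fast=2
  step 2: slow=2, fast=4
  step 3: slow=3, fast=3
  slow == fast at node 3: cycle detected

Cycle: yes


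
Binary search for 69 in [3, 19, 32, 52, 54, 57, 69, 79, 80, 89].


Step 1: lo=0, hi=9, mid=4, val=54
Step 2: lo=5, hi=9, mid=7, val=79
Step 3: lo=5, hi=6, mid=5, val=57
Step 4: lo=6, hi=6, mid=6, val=69

Found at index 6


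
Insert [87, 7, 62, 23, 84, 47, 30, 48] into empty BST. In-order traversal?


Insert 87: root
Insert 7: L from 87
Insert 62: L from 87 -> R from 7
Insert 23: L from 87 -> R from 7 -> L from 62
Insert 84: L from 87 -> R from 7 -> R from 62
Insert 47: L from 87 -> R from 7 -> L from 62 -> R from 23
Insert 30: L from 87 -> R from 7 -> L from 62 -> R from 23 -> L from 47
Insert 48: L from 87 -> R from 7 -> L from 62 -> R from 23 -> R from 47

In-order: [7, 23, 30, 47, 48, 62, 84, 87]


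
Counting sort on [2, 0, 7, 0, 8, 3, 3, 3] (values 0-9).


Input: [2, 0, 7, 0, 8, 3, 3, 3]
Counts: [2, 0, 1, 3, 0, 0, 0, 1, 1, 0]

Sorted: [0, 0, 2, 3, 3, 3, 7, 8]


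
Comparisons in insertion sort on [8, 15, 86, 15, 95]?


Algorithm: insertion sort
Input: [8, 15, 86, 15, 95]
Sorted: [8, 15, 15, 86, 95]

5


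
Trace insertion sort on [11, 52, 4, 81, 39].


Initial: [11, 52, 4, 81, 39]
Insert 52: [11, 52, 4, 81, 39]
Insert 4: [4, 11, 52, 81, 39]
Insert 81: [4, 11, 52, 81, 39]
Insert 39: [4, 11, 39, 52, 81]

Sorted: [4, 11, 39, 52, 81]


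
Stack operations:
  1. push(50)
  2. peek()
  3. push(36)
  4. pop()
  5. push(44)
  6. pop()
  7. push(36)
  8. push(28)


push(50) -> [50]
peek()->50
push(36) -> [50, 36]
pop()->36, [50]
push(44) -> [50, 44]
pop()->44, [50]
push(36) -> [50, 36]
push(28) -> [50, 36, 28]

Final stack: [50, 36, 28]


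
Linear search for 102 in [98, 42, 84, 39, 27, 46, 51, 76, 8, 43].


i=0: 98!=102
i=1: 42!=102
i=2: 84!=102
i=3: 39!=102
i=4: 27!=102
i=5: 46!=102
i=6: 51!=102
i=7: 76!=102
i=8: 8!=102
i=9: 43!=102

Not found, 10 comps


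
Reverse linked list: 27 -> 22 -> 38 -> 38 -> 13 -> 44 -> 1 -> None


Step 1: curr=27, set curr.next=prev(None) | reversed so far: 27
Step 2: curr=22, set curr.next=prev(27) | reversed so far: 22 -> 27
Step 3: curr=38, set curr.next=prev(22) | reversed so far: 38 -> 22 -> 27
Step 4: curr=38, set curr.next=prev(38) | reversed so far: 38 -> 38 -> 22 -> 27
Step 5: curr=13, set curr.next=prev(38) | reversed so far: 13 -> 38 -> 38 -> 22 -> 27
Step 6: curr=44, set curr.next=prev(13) | reversed so far: 44 -> 13 -> 38 -> 38 -> 22 -> 27
Step 7: curr=1, set curr.next=prev(44) | reversed so far: 1 -> 44 -> 13 -> 38 -> 38 -> 22 -> 27

1 -> 44 -> 13 -> 38 -> 38 -> 22 -> 27 -> None


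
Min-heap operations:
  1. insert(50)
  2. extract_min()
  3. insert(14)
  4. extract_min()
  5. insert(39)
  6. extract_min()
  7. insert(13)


insert(50) -> [50]
extract_min()->50, []
insert(14) -> [14]
extract_min()->14, []
insert(39) -> [39]
extract_min()->39, []
insert(13) -> [13]

Final heap: [13]


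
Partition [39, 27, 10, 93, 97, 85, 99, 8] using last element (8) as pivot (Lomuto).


Pivot: 8
Place pivot at 0: [8, 27, 10, 93, 97, 85, 99, 39]

Partitioned: [8, 27, 10, 93, 97, 85, 99, 39]


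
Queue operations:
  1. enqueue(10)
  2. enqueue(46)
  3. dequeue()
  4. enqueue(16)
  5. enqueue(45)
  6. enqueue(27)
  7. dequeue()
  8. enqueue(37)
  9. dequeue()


enqueue(10) -> [10]
enqueue(46) -> [10, 46]
dequeue()->10, [46]
enqueue(16) -> [46, 16]
enqueue(45) -> [46, 16, 45]
enqueue(27) -> [46, 16, 45, 27]
dequeue()->46, [16, 45, 27]
enqueue(37) -> [16, 45, 27, 37]
dequeue()->16, [45, 27, 37]

Final queue: [45, 27, 37]


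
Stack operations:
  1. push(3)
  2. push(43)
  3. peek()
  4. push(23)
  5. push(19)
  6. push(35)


push(3) -> [3]
push(43) -> [3, 43]
peek()->43
push(23) -> [3, 43, 23]
push(19) -> [3, 43, 23, 19]
push(35) -> [3, 43, 23, 19, 35]

Final stack: [3, 43, 23, 19, 35]


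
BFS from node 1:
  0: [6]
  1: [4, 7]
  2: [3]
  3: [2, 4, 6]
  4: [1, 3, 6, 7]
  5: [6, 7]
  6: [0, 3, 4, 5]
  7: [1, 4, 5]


Visit 1, enqueue [4, 7]
Visit 4, enqueue [3, 6]
Visit 7, enqueue [5]
Visit 3, enqueue [2]
Visit 6, enqueue [0]
Visit 5, enqueue []
Visit 2, enqueue []
Visit 0, enqueue []

BFS order: [1, 4, 7, 3, 6, 5, 2, 0]


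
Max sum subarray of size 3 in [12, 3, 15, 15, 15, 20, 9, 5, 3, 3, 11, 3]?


[0:3]: 30
[1:4]: 33
[2:5]: 45
[3:6]: 50
[4:7]: 44
[5:8]: 34
[6:9]: 17
[7:10]: 11
[8:11]: 17
[9:12]: 17

Max: 50 at [3:6]


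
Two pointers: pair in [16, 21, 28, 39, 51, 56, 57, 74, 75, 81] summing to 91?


lo=0(16)+hi=9(81)=97
lo=0(16)+hi=8(75)=91

Yes: 16+75=91


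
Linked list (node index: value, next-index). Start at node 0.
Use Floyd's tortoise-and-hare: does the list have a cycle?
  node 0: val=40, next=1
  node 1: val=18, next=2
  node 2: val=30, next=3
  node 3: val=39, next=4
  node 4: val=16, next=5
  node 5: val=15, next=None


Floyd's tortoise (slow, +1) and hare (fast, +2):
  init: slow=0, fast=0
  step 1: slow=1, fast=2
  step 2: slow=2, fast=4
  step 3: fast 4->5->None, no cycle

Cycle: no


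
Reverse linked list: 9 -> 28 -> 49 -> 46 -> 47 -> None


Step 1: curr=9, set curr.next=prev(None) | reversed so far: 9
Step 2: curr=28, set curr.next=prev(9) | reversed so far: 28 -> 9
Step 3: curr=49, set curr.next=prev(28) | reversed so far: 49 -> 28 -> 9
Step 4: curr=46, set curr.next=prev(49) | reversed so far: 46 -> 49 -> 28 -> 9
Step 5: curr=47, set curr.next=prev(46) | reversed so far: 47 -> 46 -> 49 -> 28 -> 9

47 -> 46 -> 49 -> 28 -> 9 -> None


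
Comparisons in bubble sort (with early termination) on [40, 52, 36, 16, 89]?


Algorithm: bubble sort (with early termination)
Input: [40, 52, 36, 16, 89]
Sorted: [16, 36, 40, 52, 89]

10


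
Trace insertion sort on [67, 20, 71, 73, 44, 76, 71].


Initial: [67, 20, 71, 73, 44, 76, 71]
Insert 20: [20, 67, 71, 73, 44, 76, 71]
Insert 71: [20, 67, 71, 73, 44, 76, 71]
Insert 73: [20, 67, 71, 73, 44, 76, 71]
Insert 44: [20, 44, 67, 71, 73, 76, 71]
Insert 76: [20, 44, 67, 71, 73, 76, 71]
Insert 71: [20, 44, 67, 71, 71, 73, 76]

Sorted: [20, 44, 67, 71, 71, 73, 76]


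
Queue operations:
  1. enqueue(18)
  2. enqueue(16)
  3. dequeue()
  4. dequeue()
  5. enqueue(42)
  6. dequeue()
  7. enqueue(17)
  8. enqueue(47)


enqueue(18) -> [18]
enqueue(16) -> [18, 16]
dequeue()->18, [16]
dequeue()->16, []
enqueue(42) -> [42]
dequeue()->42, []
enqueue(17) -> [17]
enqueue(47) -> [17, 47]

Final queue: [17, 47]


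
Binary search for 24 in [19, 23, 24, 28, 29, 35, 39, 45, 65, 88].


Step 1: lo=0, hi=9, mid=4, val=29
Step 2: lo=0, hi=3, mid=1, val=23
Step 3: lo=2, hi=3, mid=2, val=24

Found at index 2


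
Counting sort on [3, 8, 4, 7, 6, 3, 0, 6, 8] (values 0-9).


Input: [3, 8, 4, 7, 6, 3, 0, 6, 8]
Counts: [1, 0, 0, 2, 1, 0, 2, 1, 2, 0]

Sorted: [0, 3, 3, 4, 6, 6, 7, 8, 8]


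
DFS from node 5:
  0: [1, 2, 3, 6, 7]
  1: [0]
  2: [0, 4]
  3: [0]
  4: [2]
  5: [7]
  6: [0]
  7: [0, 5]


Visit 5, push [7]
Visit 7, push [0]
Visit 0, push [6, 3, 2, 1]
Visit 1, push []
Visit 2, push [4]
Visit 4, push []
Visit 3, push []
Visit 6, push []

DFS order: [5, 7, 0, 1, 2, 4, 3, 6]


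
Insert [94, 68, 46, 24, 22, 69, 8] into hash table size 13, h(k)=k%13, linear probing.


Insert 94: h=3 -> slot 3
Insert 68: h=3, 1 probes -> slot 4
Insert 46: h=7 -> slot 7
Insert 24: h=11 -> slot 11
Insert 22: h=9 -> slot 9
Insert 69: h=4, 1 probes -> slot 5
Insert 8: h=8 -> slot 8

Table: [None, None, None, 94, 68, 69, None, 46, 8, 22, None, 24, None]


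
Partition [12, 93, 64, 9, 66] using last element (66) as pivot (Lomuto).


Pivot: 66
  12 <= 66: advance i (no swap)
  64 <= 66: swap -> [12, 64, 93, 9, 66]
  9 <= 66: swap -> [12, 64, 9, 93, 66]
Place pivot at 3: [12, 64, 9, 66, 93]

Partitioned: [12, 64, 9, 66, 93]


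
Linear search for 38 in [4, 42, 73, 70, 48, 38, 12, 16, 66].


i=0: 4!=38
i=1: 42!=38
i=2: 73!=38
i=3: 70!=38
i=4: 48!=38
i=5: 38==38 found!

Found at 5, 6 comps


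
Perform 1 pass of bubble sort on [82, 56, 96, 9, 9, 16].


Initial: [82, 56, 96, 9, 9, 16]
Pass 1: [56, 82, 9, 9, 16, 96] (4 swaps)

After 1 pass: [56, 82, 9, 9, 16, 96]


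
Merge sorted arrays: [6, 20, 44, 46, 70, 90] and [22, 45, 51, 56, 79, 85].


Take 6 from A
Take 20 from A
Take 22 from B
Take 44 from A
Take 45 from B
Take 46 from A
Take 51 from B
Take 56 from B
Take 70 from A
Take 79 from B
Take 85 from B

Merged: [6, 20, 22, 44, 45, 46, 51, 56, 70, 79, 85, 90]


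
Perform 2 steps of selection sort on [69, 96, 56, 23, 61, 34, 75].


Initial: [69, 96, 56, 23, 61, 34, 75]
Step 1: min=23 at 3
  Swap: [23, 96, 56, 69, 61, 34, 75]
Step 2: min=34 at 5
  Swap: [23, 34, 56, 69, 61, 96, 75]

After 2 steps: [23, 34, 56, 69, 61, 96, 75]


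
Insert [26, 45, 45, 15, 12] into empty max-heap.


Insert 26: [26]
Insert 45: [45, 26]
Insert 45: [45, 26, 45]
Insert 15: [45, 26, 45, 15]
Insert 12: [45, 26, 45, 15, 12]

Final heap: [45, 26, 45, 15, 12]


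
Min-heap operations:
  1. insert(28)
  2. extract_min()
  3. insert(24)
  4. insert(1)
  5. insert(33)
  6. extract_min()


insert(28) -> [28]
extract_min()->28, []
insert(24) -> [24]
insert(1) -> [1, 24]
insert(33) -> [1, 24, 33]
extract_min()->1, [24, 33]

Final heap: [24, 33]


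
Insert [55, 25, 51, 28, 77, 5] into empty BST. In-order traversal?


Insert 55: root
Insert 25: L from 55
Insert 51: L from 55 -> R from 25
Insert 28: L from 55 -> R from 25 -> L from 51
Insert 77: R from 55
Insert 5: L from 55 -> L from 25

In-order: [5, 25, 28, 51, 55, 77]


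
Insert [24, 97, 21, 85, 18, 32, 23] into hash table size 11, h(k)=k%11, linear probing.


Insert 24: h=2 -> slot 2
Insert 97: h=9 -> slot 9
Insert 21: h=10 -> slot 10
Insert 85: h=8 -> slot 8
Insert 18: h=7 -> slot 7
Insert 32: h=10, 1 probes -> slot 0
Insert 23: h=1 -> slot 1

Table: [32, 23, 24, None, None, None, None, 18, 85, 97, 21]


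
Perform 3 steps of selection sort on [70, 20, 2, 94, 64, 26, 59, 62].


Initial: [70, 20, 2, 94, 64, 26, 59, 62]
Step 1: min=2 at 2
  Swap: [2, 20, 70, 94, 64, 26, 59, 62]
Step 2: min=20 at 1
  Swap: [2, 20, 70, 94, 64, 26, 59, 62]
Step 3: min=26 at 5
  Swap: [2, 20, 26, 94, 64, 70, 59, 62]

After 3 steps: [2, 20, 26, 94, 64, 70, 59, 62]


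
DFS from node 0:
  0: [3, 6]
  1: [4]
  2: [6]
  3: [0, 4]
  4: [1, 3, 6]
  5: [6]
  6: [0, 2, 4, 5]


Visit 0, push [6, 3]
Visit 3, push [4]
Visit 4, push [6, 1]
Visit 1, push []
Visit 6, push [5, 2]
Visit 2, push []
Visit 5, push []

DFS order: [0, 3, 4, 1, 6, 2, 5]


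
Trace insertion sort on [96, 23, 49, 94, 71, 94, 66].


Initial: [96, 23, 49, 94, 71, 94, 66]
Insert 23: [23, 96, 49, 94, 71, 94, 66]
Insert 49: [23, 49, 96, 94, 71, 94, 66]
Insert 94: [23, 49, 94, 96, 71, 94, 66]
Insert 71: [23, 49, 71, 94, 96, 94, 66]
Insert 94: [23, 49, 71, 94, 94, 96, 66]
Insert 66: [23, 49, 66, 71, 94, 94, 96]

Sorted: [23, 49, 66, 71, 94, 94, 96]


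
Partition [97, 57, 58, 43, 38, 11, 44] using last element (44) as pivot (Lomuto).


Pivot: 44
  43 <= 44: swap -> [43, 57, 58, 97, 38, 11, 44]
  38 <= 44: swap -> [43, 38, 58, 97, 57, 11, 44]
  11 <= 44: swap -> [43, 38, 11, 97, 57, 58, 44]
Place pivot at 3: [43, 38, 11, 44, 57, 58, 97]

Partitioned: [43, 38, 11, 44, 57, 58, 97]


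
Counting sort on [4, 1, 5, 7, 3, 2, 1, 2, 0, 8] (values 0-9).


Input: [4, 1, 5, 7, 3, 2, 1, 2, 0, 8]
Counts: [1, 2, 2, 1, 1, 1, 0, 1, 1, 0]

Sorted: [0, 1, 1, 2, 2, 3, 4, 5, 7, 8]


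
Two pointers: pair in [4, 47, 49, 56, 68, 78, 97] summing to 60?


lo=0(4)+hi=6(97)=101
lo=0(4)+hi=5(78)=82
lo=0(4)+hi=4(68)=72
lo=0(4)+hi=3(56)=60

Yes: 4+56=60


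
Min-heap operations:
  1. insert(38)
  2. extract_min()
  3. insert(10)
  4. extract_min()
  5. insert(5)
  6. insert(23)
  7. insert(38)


insert(38) -> [38]
extract_min()->38, []
insert(10) -> [10]
extract_min()->10, []
insert(5) -> [5]
insert(23) -> [5, 23]
insert(38) -> [5, 23, 38]

Final heap: [5, 23, 38]


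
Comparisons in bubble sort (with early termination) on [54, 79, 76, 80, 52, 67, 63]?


Algorithm: bubble sort (with early termination)
Input: [54, 79, 76, 80, 52, 67, 63]
Sorted: [52, 54, 63, 67, 76, 79, 80]

20


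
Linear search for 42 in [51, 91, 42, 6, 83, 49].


i=0: 51!=42
i=1: 91!=42
i=2: 42==42 found!

Found at 2, 3 comps


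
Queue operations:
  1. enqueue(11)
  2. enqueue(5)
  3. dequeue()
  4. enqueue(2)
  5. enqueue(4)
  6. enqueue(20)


enqueue(11) -> [11]
enqueue(5) -> [11, 5]
dequeue()->11, [5]
enqueue(2) -> [5, 2]
enqueue(4) -> [5, 2, 4]
enqueue(20) -> [5, 2, 4, 20]

Final queue: [5, 2, 4, 20]


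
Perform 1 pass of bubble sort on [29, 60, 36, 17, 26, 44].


Initial: [29, 60, 36, 17, 26, 44]
Pass 1: [29, 36, 17, 26, 44, 60] (4 swaps)

After 1 pass: [29, 36, 17, 26, 44, 60]


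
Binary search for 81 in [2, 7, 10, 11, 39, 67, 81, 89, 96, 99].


Step 1: lo=0, hi=9, mid=4, val=39
Step 2: lo=5, hi=9, mid=7, val=89
Step 3: lo=5, hi=6, mid=5, val=67
Step 4: lo=6, hi=6, mid=6, val=81

Found at index 6


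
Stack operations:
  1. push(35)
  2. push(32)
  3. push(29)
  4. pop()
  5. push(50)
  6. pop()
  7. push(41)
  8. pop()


push(35) -> [35]
push(32) -> [35, 32]
push(29) -> [35, 32, 29]
pop()->29, [35, 32]
push(50) -> [35, 32, 50]
pop()->50, [35, 32]
push(41) -> [35, 32, 41]
pop()->41, [35, 32]

Final stack: [35, 32]


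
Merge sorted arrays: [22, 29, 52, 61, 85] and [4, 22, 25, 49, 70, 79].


Take 4 from B
Take 22 from A
Take 22 from B
Take 25 from B
Take 29 from A
Take 49 from B
Take 52 from A
Take 61 from A
Take 70 from B
Take 79 from B

Merged: [4, 22, 22, 25, 29, 49, 52, 61, 70, 79, 85]


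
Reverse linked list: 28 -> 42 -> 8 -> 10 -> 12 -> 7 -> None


Step 1: curr=28, set curr.next=prev(None) | reversed so far: 28
Step 2: curr=42, set curr.next=prev(28) | reversed so far: 42 -> 28
Step 3: curr=8, set curr.next=prev(42) | reversed so far: 8 -> 42 -> 28
Step 4: curr=10, set curr.next=prev(8) | reversed so far: 10 -> 8 -> 42 -> 28
Step 5: curr=12, set curr.next=prev(10) | reversed so far: 12 -> 10 -> 8 -> 42 -> 28
Step 6: curr=7, set curr.next=prev(12) | reversed so far: 7 -> 12 -> 10 -> 8 -> 42 -> 28

7 -> 12 -> 10 -> 8 -> 42 -> 28 -> None


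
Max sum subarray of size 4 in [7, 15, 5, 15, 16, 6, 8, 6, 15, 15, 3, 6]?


[0:4]: 42
[1:5]: 51
[2:6]: 42
[3:7]: 45
[4:8]: 36
[5:9]: 35
[6:10]: 44
[7:11]: 39
[8:12]: 39

Max: 51 at [1:5]


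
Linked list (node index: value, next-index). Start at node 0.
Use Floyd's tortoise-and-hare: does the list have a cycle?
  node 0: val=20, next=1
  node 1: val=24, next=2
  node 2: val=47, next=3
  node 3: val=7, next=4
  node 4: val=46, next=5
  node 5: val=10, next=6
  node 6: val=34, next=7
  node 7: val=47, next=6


Floyd's tortoise (slow, +1) and hare (fast, +2):
  init: slow=0, fast=0
  step 1: slow=1, fast=2
  step 2: slow=2, fast=4
  step 3: slow=3, fast=6
  step 4: slow=4, fast=6
  step 5: slow=5, fast=6
  step 6: slow=6, fast=6
  slow == fast at node 6: cycle detected

Cycle: yes


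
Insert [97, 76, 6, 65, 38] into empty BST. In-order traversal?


Insert 97: root
Insert 76: L from 97
Insert 6: L from 97 -> L from 76
Insert 65: L from 97 -> L from 76 -> R from 6
Insert 38: L from 97 -> L from 76 -> R from 6 -> L from 65

In-order: [6, 38, 65, 76, 97]


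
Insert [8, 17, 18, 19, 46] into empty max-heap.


Insert 8: [8]
Insert 17: [17, 8]
Insert 18: [18, 8, 17]
Insert 19: [19, 18, 17, 8]
Insert 46: [46, 19, 17, 8, 18]

Final heap: [46, 19, 17, 8, 18]


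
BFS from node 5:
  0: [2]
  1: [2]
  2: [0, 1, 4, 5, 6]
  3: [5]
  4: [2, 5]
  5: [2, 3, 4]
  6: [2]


Visit 5, enqueue [2, 3, 4]
Visit 2, enqueue [0, 1, 6]
Visit 3, enqueue []
Visit 4, enqueue []
Visit 0, enqueue []
Visit 1, enqueue []
Visit 6, enqueue []

BFS order: [5, 2, 3, 4, 0, 1, 6]


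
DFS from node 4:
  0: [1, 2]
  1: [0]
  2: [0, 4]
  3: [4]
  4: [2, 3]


Visit 4, push [3, 2]
Visit 2, push [0]
Visit 0, push [1]
Visit 1, push []
Visit 3, push []

DFS order: [4, 2, 0, 1, 3]


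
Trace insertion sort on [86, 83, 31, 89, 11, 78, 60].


Initial: [86, 83, 31, 89, 11, 78, 60]
Insert 83: [83, 86, 31, 89, 11, 78, 60]
Insert 31: [31, 83, 86, 89, 11, 78, 60]
Insert 89: [31, 83, 86, 89, 11, 78, 60]
Insert 11: [11, 31, 83, 86, 89, 78, 60]
Insert 78: [11, 31, 78, 83, 86, 89, 60]
Insert 60: [11, 31, 60, 78, 83, 86, 89]

Sorted: [11, 31, 60, 78, 83, 86, 89]


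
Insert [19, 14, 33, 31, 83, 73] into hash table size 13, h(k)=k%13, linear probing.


Insert 19: h=6 -> slot 6
Insert 14: h=1 -> slot 1
Insert 33: h=7 -> slot 7
Insert 31: h=5 -> slot 5
Insert 83: h=5, 3 probes -> slot 8
Insert 73: h=8, 1 probes -> slot 9

Table: [None, 14, None, None, None, 31, 19, 33, 83, 73, None, None, None]


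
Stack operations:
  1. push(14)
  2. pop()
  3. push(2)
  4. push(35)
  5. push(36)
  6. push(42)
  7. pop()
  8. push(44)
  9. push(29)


push(14) -> [14]
pop()->14, []
push(2) -> [2]
push(35) -> [2, 35]
push(36) -> [2, 35, 36]
push(42) -> [2, 35, 36, 42]
pop()->42, [2, 35, 36]
push(44) -> [2, 35, 36, 44]
push(29) -> [2, 35, 36, 44, 29]

Final stack: [2, 35, 36, 44, 29]


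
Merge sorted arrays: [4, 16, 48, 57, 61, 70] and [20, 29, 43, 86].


Take 4 from A
Take 16 from A
Take 20 from B
Take 29 from B
Take 43 from B
Take 48 from A
Take 57 from A
Take 61 from A
Take 70 from A

Merged: [4, 16, 20, 29, 43, 48, 57, 61, 70, 86]


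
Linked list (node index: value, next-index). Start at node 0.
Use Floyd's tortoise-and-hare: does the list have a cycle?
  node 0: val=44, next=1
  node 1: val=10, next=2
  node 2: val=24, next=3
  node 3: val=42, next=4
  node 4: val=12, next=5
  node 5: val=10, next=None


Floyd's tortoise (slow, +1) and hare (fast, +2):
  init: slow=0, fast=0
  step 1: slow=1, fast=2
  step 2: slow=2, fast=4
  step 3: fast 4->5->None, no cycle

Cycle: no


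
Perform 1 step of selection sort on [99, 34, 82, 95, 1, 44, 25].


Initial: [99, 34, 82, 95, 1, 44, 25]
Step 1: min=1 at 4
  Swap: [1, 34, 82, 95, 99, 44, 25]

After 1 step: [1, 34, 82, 95, 99, 44, 25]


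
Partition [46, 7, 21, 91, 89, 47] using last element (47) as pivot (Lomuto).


Pivot: 47
  46 <= 47: advance i (no swap)
  7 <= 47: advance i (no swap)
  21 <= 47: advance i (no swap)
Place pivot at 3: [46, 7, 21, 47, 89, 91]

Partitioned: [46, 7, 21, 47, 89, 91]


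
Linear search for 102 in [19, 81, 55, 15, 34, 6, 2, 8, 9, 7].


i=0: 19!=102
i=1: 81!=102
i=2: 55!=102
i=3: 15!=102
i=4: 34!=102
i=5: 6!=102
i=6: 2!=102
i=7: 8!=102
i=8: 9!=102
i=9: 7!=102

Not found, 10 comps


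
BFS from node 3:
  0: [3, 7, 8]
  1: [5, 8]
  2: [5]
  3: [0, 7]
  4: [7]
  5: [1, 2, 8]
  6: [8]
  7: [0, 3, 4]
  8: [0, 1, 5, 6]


Visit 3, enqueue [0, 7]
Visit 0, enqueue [8]
Visit 7, enqueue [4]
Visit 8, enqueue [1, 5, 6]
Visit 4, enqueue []
Visit 1, enqueue []
Visit 5, enqueue [2]
Visit 6, enqueue []
Visit 2, enqueue []

BFS order: [3, 0, 7, 8, 4, 1, 5, 6, 2]


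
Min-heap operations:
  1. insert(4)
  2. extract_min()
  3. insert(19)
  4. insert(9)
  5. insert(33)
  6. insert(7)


insert(4) -> [4]
extract_min()->4, []
insert(19) -> [19]
insert(9) -> [9, 19]
insert(33) -> [9, 19, 33]
insert(7) -> [7, 9, 33, 19]

Final heap: [7, 9, 33, 19]


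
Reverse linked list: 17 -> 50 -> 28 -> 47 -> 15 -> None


Step 1: curr=17, set curr.next=prev(None) | reversed so far: 17
Step 2: curr=50, set curr.next=prev(17) | reversed so far: 50 -> 17
Step 3: curr=28, set curr.next=prev(50) | reversed so far: 28 -> 50 -> 17
Step 4: curr=47, set curr.next=prev(28) | reversed so far: 47 -> 28 -> 50 -> 17
Step 5: curr=15, set curr.next=prev(47) | reversed so far: 15 -> 47 -> 28 -> 50 -> 17

15 -> 47 -> 28 -> 50 -> 17 -> None


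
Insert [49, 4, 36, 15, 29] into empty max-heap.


Insert 49: [49]
Insert 4: [49, 4]
Insert 36: [49, 4, 36]
Insert 15: [49, 15, 36, 4]
Insert 29: [49, 29, 36, 4, 15]

Final heap: [49, 29, 36, 4, 15]


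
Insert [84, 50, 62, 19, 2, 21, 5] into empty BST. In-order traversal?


Insert 84: root
Insert 50: L from 84
Insert 62: L from 84 -> R from 50
Insert 19: L from 84 -> L from 50
Insert 2: L from 84 -> L from 50 -> L from 19
Insert 21: L from 84 -> L from 50 -> R from 19
Insert 5: L from 84 -> L from 50 -> L from 19 -> R from 2

In-order: [2, 5, 19, 21, 50, 62, 84]


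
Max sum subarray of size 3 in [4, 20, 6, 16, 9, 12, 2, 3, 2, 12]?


[0:3]: 30
[1:4]: 42
[2:5]: 31
[3:6]: 37
[4:7]: 23
[5:8]: 17
[6:9]: 7
[7:10]: 17

Max: 42 at [1:4]


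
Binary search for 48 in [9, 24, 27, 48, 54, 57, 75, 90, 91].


Step 1: lo=0, hi=8, mid=4, val=54
Step 2: lo=0, hi=3, mid=1, val=24
Step 3: lo=2, hi=3, mid=2, val=27
Step 4: lo=3, hi=3, mid=3, val=48

Found at index 3


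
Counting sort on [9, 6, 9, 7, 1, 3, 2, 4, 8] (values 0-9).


Input: [9, 6, 9, 7, 1, 3, 2, 4, 8]
Counts: [0, 1, 1, 1, 1, 0, 1, 1, 1, 2]

Sorted: [1, 2, 3, 4, 6, 7, 8, 9, 9]


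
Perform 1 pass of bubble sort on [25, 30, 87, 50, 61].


Initial: [25, 30, 87, 50, 61]
Pass 1: [25, 30, 50, 61, 87] (2 swaps)

After 1 pass: [25, 30, 50, 61, 87]


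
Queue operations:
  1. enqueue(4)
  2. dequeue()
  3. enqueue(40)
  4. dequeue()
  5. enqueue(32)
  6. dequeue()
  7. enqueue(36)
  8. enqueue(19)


enqueue(4) -> [4]
dequeue()->4, []
enqueue(40) -> [40]
dequeue()->40, []
enqueue(32) -> [32]
dequeue()->32, []
enqueue(36) -> [36]
enqueue(19) -> [36, 19]

Final queue: [36, 19]


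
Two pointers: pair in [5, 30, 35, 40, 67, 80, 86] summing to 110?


lo=0(5)+hi=6(86)=91
lo=1(30)+hi=6(86)=116
lo=1(30)+hi=5(80)=110

Yes: 30+80=110


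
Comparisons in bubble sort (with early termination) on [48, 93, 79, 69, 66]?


Algorithm: bubble sort (with early termination)
Input: [48, 93, 79, 69, 66]
Sorted: [48, 66, 69, 79, 93]

10


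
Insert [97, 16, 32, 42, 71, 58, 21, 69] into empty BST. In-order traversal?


Insert 97: root
Insert 16: L from 97
Insert 32: L from 97 -> R from 16
Insert 42: L from 97 -> R from 16 -> R from 32
Insert 71: L from 97 -> R from 16 -> R from 32 -> R from 42
Insert 58: L from 97 -> R from 16 -> R from 32 -> R from 42 -> L from 71
Insert 21: L from 97 -> R from 16 -> L from 32
Insert 69: L from 97 -> R from 16 -> R from 32 -> R from 42 -> L from 71 -> R from 58

In-order: [16, 21, 32, 42, 58, 69, 71, 97]


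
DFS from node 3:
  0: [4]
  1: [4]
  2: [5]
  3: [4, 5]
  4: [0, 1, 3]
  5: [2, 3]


Visit 3, push [5, 4]
Visit 4, push [1, 0]
Visit 0, push []
Visit 1, push []
Visit 5, push [2]
Visit 2, push []

DFS order: [3, 4, 0, 1, 5, 2]


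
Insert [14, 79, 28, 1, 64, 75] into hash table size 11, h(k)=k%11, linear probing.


Insert 14: h=3 -> slot 3
Insert 79: h=2 -> slot 2
Insert 28: h=6 -> slot 6
Insert 1: h=1 -> slot 1
Insert 64: h=9 -> slot 9
Insert 75: h=9, 1 probes -> slot 10

Table: [None, 1, 79, 14, None, None, 28, None, None, 64, 75]


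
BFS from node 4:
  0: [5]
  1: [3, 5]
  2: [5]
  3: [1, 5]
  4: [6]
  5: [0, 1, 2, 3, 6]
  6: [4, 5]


Visit 4, enqueue [6]
Visit 6, enqueue [5]
Visit 5, enqueue [0, 1, 2, 3]
Visit 0, enqueue []
Visit 1, enqueue []
Visit 2, enqueue []
Visit 3, enqueue []

BFS order: [4, 6, 5, 0, 1, 2, 3]


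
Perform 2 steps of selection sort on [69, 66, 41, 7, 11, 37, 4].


Initial: [69, 66, 41, 7, 11, 37, 4]
Step 1: min=4 at 6
  Swap: [4, 66, 41, 7, 11, 37, 69]
Step 2: min=7 at 3
  Swap: [4, 7, 41, 66, 11, 37, 69]

After 2 steps: [4, 7, 41, 66, 11, 37, 69]


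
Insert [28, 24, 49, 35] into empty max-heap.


Insert 28: [28]
Insert 24: [28, 24]
Insert 49: [49, 24, 28]
Insert 35: [49, 35, 28, 24]

Final heap: [49, 35, 28, 24]


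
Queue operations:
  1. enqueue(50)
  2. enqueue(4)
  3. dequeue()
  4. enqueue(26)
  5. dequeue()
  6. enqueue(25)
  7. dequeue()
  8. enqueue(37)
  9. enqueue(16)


enqueue(50) -> [50]
enqueue(4) -> [50, 4]
dequeue()->50, [4]
enqueue(26) -> [4, 26]
dequeue()->4, [26]
enqueue(25) -> [26, 25]
dequeue()->26, [25]
enqueue(37) -> [25, 37]
enqueue(16) -> [25, 37, 16]

Final queue: [25, 37, 16]


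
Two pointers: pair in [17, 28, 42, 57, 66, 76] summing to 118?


lo=0(17)+hi=5(76)=93
lo=1(28)+hi=5(76)=104
lo=2(42)+hi=5(76)=118

Yes: 42+76=118


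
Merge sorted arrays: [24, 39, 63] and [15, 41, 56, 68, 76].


Take 15 from B
Take 24 from A
Take 39 from A
Take 41 from B
Take 56 from B
Take 63 from A

Merged: [15, 24, 39, 41, 56, 63, 68, 76]


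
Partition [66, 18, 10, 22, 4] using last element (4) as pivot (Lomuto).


Pivot: 4
Place pivot at 0: [4, 18, 10, 22, 66]

Partitioned: [4, 18, 10, 22, 66]


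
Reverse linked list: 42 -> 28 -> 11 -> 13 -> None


Step 1: curr=42, set curr.next=prev(None) | reversed so far: 42
Step 2: curr=28, set curr.next=prev(42) | reversed so far: 28 -> 42
Step 3: curr=11, set curr.next=prev(28) | reversed so far: 11 -> 28 -> 42
Step 4: curr=13, set curr.next=prev(11) | reversed so far: 13 -> 11 -> 28 -> 42

13 -> 11 -> 28 -> 42 -> None


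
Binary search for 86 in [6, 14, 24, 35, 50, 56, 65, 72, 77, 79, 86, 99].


Step 1: lo=0, hi=11, mid=5, val=56
Step 2: lo=6, hi=11, mid=8, val=77
Step 3: lo=9, hi=11, mid=10, val=86

Found at index 10


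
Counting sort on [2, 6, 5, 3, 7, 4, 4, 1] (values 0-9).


Input: [2, 6, 5, 3, 7, 4, 4, 1]
Counts: [0, 1, 1, 1, 2, 1, 1, 1, 0, 0]

Sorted: [1, 2, 3, 4, 4, 5, 6, 7]


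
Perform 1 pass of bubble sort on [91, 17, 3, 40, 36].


Initial: [91, 17, 3, 40, 36]
Pass 1: [17, 3, 40, 36, 91] (4 swaps)

After 1 pass: [17, 3, 40, 36, 91]


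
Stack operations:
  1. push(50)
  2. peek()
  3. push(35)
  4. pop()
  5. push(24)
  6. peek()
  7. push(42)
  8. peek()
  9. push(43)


push(50) -> [50]
peek()->50
push(35) -> [50, 35]
pop()->35, [50]
push(24) -> [50, 24]
peek()->24
push(42) -> [50, 24, 42]
peek()->42
push(43) -> [50, 24, 42, 43]

Final stack: [50, 24, 42, 43]


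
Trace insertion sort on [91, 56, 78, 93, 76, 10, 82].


Initial: [91, 56, 78, 93, 76, 10, 82]
Insert 56: [56, 91, 78, 93, 76, 10, 82]
Insert 78: [56, 78, 91, 93, 76, 10, 82]
Insert 93: [56, 78, 91, 93, 76, 10, 82]
Insert 76: [56, 76, 78, 91, 93, 10, 82]
Insert 10: [10, 56, 76, 78, 91, 93, 82]
Insert 82: [10, 56, 76, 78, 82, 91, 93]

Sorted: [10, 56, 76, 78, 82, 91, 93]


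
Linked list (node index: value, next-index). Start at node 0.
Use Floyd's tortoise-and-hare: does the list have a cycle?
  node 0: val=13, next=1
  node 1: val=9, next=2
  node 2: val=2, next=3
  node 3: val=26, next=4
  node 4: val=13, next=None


Floyd's tortoise (slow, +1) and hare (fast, +2):
  init: slow=0, fast=0
  step 1: slow=1, fast=2
  step 2: slow=2, fast=4
  step 3: fast -> None, no cycle

Cycle: no


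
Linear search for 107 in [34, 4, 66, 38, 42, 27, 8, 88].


i=0: 34!=107
i=1: 4!=107
i=2: 66!=107
i=3: 38!=107
i=4: 42!=107
i=5: 27!=107
i=6: 8!=107
i=7: 88!=107

Not found, 8 comps


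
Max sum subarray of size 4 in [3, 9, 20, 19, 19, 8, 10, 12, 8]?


[0:4]: 51
[1:5]: 67
[2:6]: 66
[3:7]: 56
[4:8]: 49
[5:9]: 38

Max: 67 at [1:5]


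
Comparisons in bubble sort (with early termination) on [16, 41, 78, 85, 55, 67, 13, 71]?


Algorithm: bubble sort (with early termination)
Input: [16, 41, 78, 85, 55, 67, 13, 71]
Sorted: [13, 16, 41, 55, 67, 71, 78, 85]

28


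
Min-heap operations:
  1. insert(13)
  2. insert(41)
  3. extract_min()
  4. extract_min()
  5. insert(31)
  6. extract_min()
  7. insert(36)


insert(13) -> [13]
insert(41) -> [13, 41]
extract_min()->13, [41]
extract_min()->41, []
insert(31) -> [31]
extract_min()->31, []
insert(36) -> [36]

Final heap: [36]


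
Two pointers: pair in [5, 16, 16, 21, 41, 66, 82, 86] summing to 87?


lo=0(5)+hi=7(86)=91
lo=0(5)+hi=6(82)=87

Yes: 5+82=87


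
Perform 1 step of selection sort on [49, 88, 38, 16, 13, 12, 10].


Initial: [49, 88, 38, 16, 13, 12, 10]
Step 1: min=10 at 6
  Swap: [10, 88, 38, 16, 13, 12, 49]

After 1 step: [10, 88, 38, 16, 13, 12, 49]
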